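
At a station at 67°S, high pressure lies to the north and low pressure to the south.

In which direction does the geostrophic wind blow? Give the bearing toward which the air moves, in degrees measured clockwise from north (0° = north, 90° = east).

090°

The pressure-gradient force points toward the south (bearing 180°).
Geostrophic balance: in the Southern Hemisphere the Coriolis force deflects motion to the left, so the geostrophic wind blows 90° to the left of the pressure-gradient force (low pressure on the right).
Rotating 180° by 90° counterclockwise gives 090° — the wind blows toward the east.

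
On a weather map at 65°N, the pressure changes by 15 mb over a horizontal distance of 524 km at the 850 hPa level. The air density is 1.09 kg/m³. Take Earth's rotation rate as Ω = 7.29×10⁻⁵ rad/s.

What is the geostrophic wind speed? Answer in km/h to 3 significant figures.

71.5 km/h

Coriolis parameter at 65°N:
f = 2Ω sin φ = 2 × 7.29×10⁻⁵ × sin 65° = 1.32×10⁻⁴ s⁻¹
Pressure gradient: |∂P/∂n| = 1500 Pa / 524000 m = 2.86×10⁻³ Pa/m
Geostrophic balance (pressure-gradient force = Coriolis force):
V_g = (1/(fρ)) |∂P/∂n| = 2.86×10⁻³ / (1.32×10⁻⁴ × 1.09) = 19.9 m/s
Converting: 19.9 m/s × 3.6 = 71.5 km/h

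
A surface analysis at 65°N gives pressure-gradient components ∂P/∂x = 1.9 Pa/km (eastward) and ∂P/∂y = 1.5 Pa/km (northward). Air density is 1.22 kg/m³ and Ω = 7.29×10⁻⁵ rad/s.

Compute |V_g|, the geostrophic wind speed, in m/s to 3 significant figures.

15.0 m/s

Coriolis parameter at 65°N:
f = 2Ω sin φ = 2 × 7.29×10⁻⁵ × sin 65° = 1.32×10⁻⁴ s⁻¹
Component geostrophic relations (x east, y north):
u_g = −(1/(fρ)) ∂P/∂y,  v_g = (1/(fρ)) ∂P/∂x
u_g = −(1.5×10⁻³)/(1.32×10⁻⁴ × 1.22) = −9.30 m/s;  v_g = (1.9×10⁻³)/(1.32×10⁻⁴ × 1.22) = 11.8 m/s
|V_g| = √(u_g² + v_g²) = 15.0 m/s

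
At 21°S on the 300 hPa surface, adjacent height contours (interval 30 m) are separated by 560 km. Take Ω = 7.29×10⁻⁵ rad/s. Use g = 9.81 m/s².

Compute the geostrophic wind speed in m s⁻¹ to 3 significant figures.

10.1 m s⁻¹

Coriolis parameter at 21°S:
f = 2Ω sin φ = 2 × 7.29×10⁻⁵ × sin 21° = 5.23×10⁻⁵ s⁻¹
Height gradient: |∂Z/∂n| = 30 m / 560000 m = 5.36×10⁻⁵
On a pressure surface, geostrophic balance gives V_g = (g/f)|∂Z/∂n|:
V_g = 9.81 × 5.36×10⁻⁵ / 5.23×10⁻⁵ = 10.1 m/s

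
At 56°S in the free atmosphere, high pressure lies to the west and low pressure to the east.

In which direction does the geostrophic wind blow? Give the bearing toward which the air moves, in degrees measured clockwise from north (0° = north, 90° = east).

The pressure-gradient force points toward the east (bearing 090°).
Geostrophic balance: in the Southern Hemisphere the Coriolis force deflects motion to the left, so the geostrophic wind blows 90° to the left of the pressure-gradient force (low pressure on the right).
Rotating 090° by 90° counterclockwise gives 000° — the wind blows toward the north.

000°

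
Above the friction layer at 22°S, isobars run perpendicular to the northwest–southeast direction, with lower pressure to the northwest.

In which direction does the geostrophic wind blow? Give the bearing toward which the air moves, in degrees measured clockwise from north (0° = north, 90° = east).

225°

The pressure-gradient force points toward the northwest (bearing 315°).
Geostrophic balance: in the Southern Hemisphere the Coriolis force deflects motion to the left, so the geostrophic wind blows 90° to the left of the pressure-gradient force (low pressure on the right).
Rotating 315° by 90° counterclockwise gives 225° — the wind blows toward the southwest.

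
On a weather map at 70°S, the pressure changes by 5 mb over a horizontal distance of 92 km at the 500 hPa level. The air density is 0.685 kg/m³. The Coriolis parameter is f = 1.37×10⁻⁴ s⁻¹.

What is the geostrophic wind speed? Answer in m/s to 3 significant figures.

57.9 m/s

Pressure gradient: |∂P/∂n| = 500 Pa / 92000 m = 5.43×10⁻³ Pa/m
Geostrophic balance (pressure-gradient force = Coriolis force):
V_g = (1/(fρ)) |∂P/∂n| = 5.43×10⁻³ / (1.37×10⁻⁴ × 0.685) = 57.9 m/s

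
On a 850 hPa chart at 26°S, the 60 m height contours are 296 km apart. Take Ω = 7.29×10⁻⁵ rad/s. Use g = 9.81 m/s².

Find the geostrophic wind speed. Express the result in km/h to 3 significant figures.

112 km/h

Coriolis parameter at 26°S:
f = 2Ω sin φ = 2 × 7.29×10⁻⁵ × sin 26° = 6.39×10⁻⁵ s⁻¹
Height gradient: |∂Z/∂n| = 60 m / 296000 m = 2.03×10⁻⁴
On a pressure surface, geostrophic balance gives V_g = (g/f)|∂Z/∂n|:
V_g = 9.81 × 2.03×10⁻⁴ / 6.39×10⁻⁵ = 31.1 m/s
Converting: 31.1 m/s × 3.6 = 112 km/h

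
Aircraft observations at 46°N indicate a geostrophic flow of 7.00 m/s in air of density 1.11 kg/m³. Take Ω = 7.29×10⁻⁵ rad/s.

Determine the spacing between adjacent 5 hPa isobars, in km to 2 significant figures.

Coriolis parameter at 46°N:
f = 2Ω sin φ = 2 × 7.29×10⁻⁵ × sin 46° = 1.05×10⁻⁴ s⁻¹
Geostrophic balance rearranged: |∂P/∂n| = f ρ V_g
|∂P/∂n| = 1.05×10⁻⁴ × 1.11 × 7.00 = 8.15×10⁻⁴ Pa/m
Isobar spacing: Δn = ΔP/|∂P/∂n| = 500 Pa / 8.15×10⁻⁴ Pa/m = 613560 m ≈ 610 km

610 km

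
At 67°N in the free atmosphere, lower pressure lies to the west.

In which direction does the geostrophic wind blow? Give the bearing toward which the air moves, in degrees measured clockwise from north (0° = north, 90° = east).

000°

The pressure-gradient force points toward the west (bearing 270°).
Geostrophic balance: in the Northern Hemisphere the Coriolis force deflects motion to the right, so the geostrophic wind blows 90° to the right of the pressure-gradient force (low pressure on the left).
Rotating 270° by 90° clockwise gives 000° — the wind blows toward the north.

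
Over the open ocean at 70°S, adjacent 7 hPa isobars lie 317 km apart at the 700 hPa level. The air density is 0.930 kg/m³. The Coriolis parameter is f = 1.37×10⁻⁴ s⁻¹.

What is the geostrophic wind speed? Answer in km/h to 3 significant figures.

Pressure gradient: |∂P/∂n| = 700 Pa / 317000 m = 2.21×10⁻³ Pa/m
Geostrophic balance (pressure-gradient force = Coriolis force):
V_g = (1/(fρ)) |∂P/∂n| = 2.21×10⁻³ / (1.37×10⁻⁴ × 0.930) = 17.3 m/s
Converting: 17.3 m/s × 3.6 = 62.4 km/h

62.4 km/h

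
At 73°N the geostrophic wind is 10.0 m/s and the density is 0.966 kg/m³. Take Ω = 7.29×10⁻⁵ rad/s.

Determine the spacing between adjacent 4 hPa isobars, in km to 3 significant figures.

Coriolis parameter at 73°N:
f = 2Ω sin φ = 2 × 7.29×10⁻⁵ × sin 73° = 1.39×10⁻⁴ s⁻¹
Geostrophic balance rearranged: |∂P/∂n| = f ρ V_g
|∂P/∂n| = 1.39×10⁻⁴ × 0.966 × 10.0 = 1.35×10⁻³ Pa/m
Isobar spacing: Δn = ΔP/|∂P/∂n| = 400 Pa / 1.35×10⁻³ Pa/m = 296981 m ≈ 297 km

297 km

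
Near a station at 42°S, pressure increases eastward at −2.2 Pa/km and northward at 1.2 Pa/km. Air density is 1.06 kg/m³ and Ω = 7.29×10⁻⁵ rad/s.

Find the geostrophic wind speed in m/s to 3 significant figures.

24.2 m/s

Coriolis parameter at 42°S:
f = 2Ω sin φ = 2 × 7.29×10⁻⁵ × sin 42° = 9.76×10⁻⁵ s⁻¹
In the Southern Hemisphere f is negative: f = −9.76×10⁻⁵ s⁻¹.
Component geostrophic relations (x east, y north):
u_g = −(1/(fρ)) ∂P/∂y,  v_g = (1/(fρ)) ∂P/∂x
u_g = −(1.2×10⁻³)/(−9.76×10⁻⁵ × 1.06) = 11.6 m/s;  v_g = (−2.2×10⁻³)/(−9.76×10⁻⁵ × 1.06) = 21.3 m/s
|V_g| = √(u_g² + v_g²) = 24.2 m/s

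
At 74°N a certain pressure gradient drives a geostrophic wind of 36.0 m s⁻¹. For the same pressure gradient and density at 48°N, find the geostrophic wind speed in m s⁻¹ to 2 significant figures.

47 m s⁻¹

With the same pressure gradient and density, V_g ∝ 1/f ∝ 1/sin φ.
V₂ = V₁ · sin φ₁ / sin φ₂ = 36.0 × sin 74° / sin 48°
V₂ = 36.0 × 0.9613/0.7431 = 47 m s⁻¹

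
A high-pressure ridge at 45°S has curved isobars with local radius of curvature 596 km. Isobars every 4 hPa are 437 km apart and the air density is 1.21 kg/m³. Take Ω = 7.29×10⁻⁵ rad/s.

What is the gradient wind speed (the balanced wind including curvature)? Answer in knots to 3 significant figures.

Coriolis parameter at 45°S:
f = 2Ω sin φ = 2 × 7.29×10⁻⁵ × sin 45° = 1.03×10⁻⁴ s⁻¹
Pressure gradient: |∂P/∂n| = 400 Pa / 437000 m = 9.15×10⁻⁴ Pa/m
Geostrophic speed: V_g = |∂P/∂n|/(fρ) = 9.15×10⁻⁴/(1.03×10⁻⁴ × 1.21) = 7.34 m/s
Around a high, pressure-gradient force acts outward with centrifugal, so Coriolis balances both:
fV = (1/ρ)|∂P/∂n| + V²/R  →  V² − fR·V + fR·V_g = 0
With fR = 1.03×10⁻⁴ × 596×10³ m = 61.4 m/s:
V = [fR − √((fR)² − 4 fR V_g)]/2 = [61.4 − √(61.4² − 4×61.4×7.34)]/2 = 8.52 m/s
Supergeostrophic (V > V_g = 7.34 m/s), as expected around a high.
Converting: 8.52 m/s × 1.944 = 16.6 knots

16.6 knots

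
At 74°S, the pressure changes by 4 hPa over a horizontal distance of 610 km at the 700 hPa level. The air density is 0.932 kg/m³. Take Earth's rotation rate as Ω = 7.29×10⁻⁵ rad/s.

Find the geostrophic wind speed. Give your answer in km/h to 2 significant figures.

Coriolis parameter at 74°S:
f = 2Ω sin φ = 2 × 7.29×10⁻⁵ × sin 74° = 1.40×10⁻⁴ s⁻¹
Pressure gradient: |∂P/∂n| = 400 Pa / 610000 m = 6.56×10⁻⁴ Pa/m
Geostrophic balance (pressure-gradient force = Coriolis force):
V_g = (1/(fρ)) |∂P/∂n| = 6.56×10⁻⁴ / (1.40×10⁻⁴ × 0.932) = 5.02 m/s
Converting: 5.02 m/s × 3.6 = 18 km/h

18 km/h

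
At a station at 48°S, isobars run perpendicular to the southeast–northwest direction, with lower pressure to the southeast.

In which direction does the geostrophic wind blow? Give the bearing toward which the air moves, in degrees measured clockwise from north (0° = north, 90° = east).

The pressure-gradient force points toward the southeast (bearing 135°).
Geostrophic balance: in the Southern Hemisphere the Coriolis force deflects motion to the left, so the geostrophic wind blows 90° to the left of the pressure-gradient force (low pressure on the right).
Rotating 135° by 90° counterclockwise gives 045° — the wind blows toward the northeast.

045°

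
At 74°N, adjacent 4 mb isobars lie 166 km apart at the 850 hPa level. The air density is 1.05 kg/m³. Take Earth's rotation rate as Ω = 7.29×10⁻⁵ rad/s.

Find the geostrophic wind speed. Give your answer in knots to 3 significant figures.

Coriolis parameter at 74°N:
f = 2Ω sin φ = 2 × 7.29×10⁻⁵ × sin 74° = 1.40×10⁻⁴ s⁻¹
Pressure gradient: |∂P/∂n| = 400 Pa / 166000 m = 2.41×10⁻³ Pa/m
Geostrophic balance (pressure-gradient force = Coriolis force):
V_g = (1/(fρ)) |∂P/∂n| = 2.41×10⁻³ / (1.40×10⁻⁴ × 1.05) = 16.4 m/s
Converting: 16.4 m/s × 1.944 = 31.8 knots

31.8 knots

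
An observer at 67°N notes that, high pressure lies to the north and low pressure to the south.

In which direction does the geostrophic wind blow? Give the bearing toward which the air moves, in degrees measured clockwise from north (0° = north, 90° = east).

270°

The pressure-gradient force points toward the south (bearing 180°).
Geostrophic balance: in the Northern Hemisphere the Coriolis force deflects motion to the right, so the geostrophic wind blows 90° to the right of the pressure-gradient force (low pressure on the left).
Rotating 180° by 90° clockwise gives 270° — the wind blows toward the west.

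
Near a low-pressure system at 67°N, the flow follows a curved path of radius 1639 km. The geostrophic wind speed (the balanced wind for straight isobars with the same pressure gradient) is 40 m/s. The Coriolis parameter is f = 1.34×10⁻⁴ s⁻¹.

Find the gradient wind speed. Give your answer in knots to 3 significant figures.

67.2 knots

Around a low, centrifugal force acts outward with Coriolis, so pressure-gradient force balances both:
(1/ρ)|∂P/∂n| = fV + V²/R  →  V² + fR·V − fR·V_g = 0
With fR = 1.34×10⁻⁴ × 1639×10³ m = 220 m/s:
V = [−fR + √((fR)² + 4 fR V_g)]/2 = [−220 + √(220² + 4×220×40)]/2 = 34.6 m/s
Subgeostrophic (V < V_g = 40 m/s), as expected around a low.
Converting: 34.6 m/s × 1.944 = 67.2 knots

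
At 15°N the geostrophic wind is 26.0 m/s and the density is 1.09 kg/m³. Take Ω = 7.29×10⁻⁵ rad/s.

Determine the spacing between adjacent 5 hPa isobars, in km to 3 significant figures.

468 km

Coriolis parameter at 15°N:
f = 2Ω sin φ = 2 × 7.29×10⁻⁵ × sin 15° = 3.77×10⁻⁵ s⁻¹
Geostrophic balance rearranged: |∂P/∂n| = f ρ V_g
|∂P/∂n| = 3.77×10⁻⁵ × 1.09 × 26.0 = 1.07×10⁻³ Pa/m
Isobar spacing: Δn = ΔP/|∂P/∂n| = 500 Pa / 1.07×10⁻³ Pa/m = 467537 m ≈ 468 km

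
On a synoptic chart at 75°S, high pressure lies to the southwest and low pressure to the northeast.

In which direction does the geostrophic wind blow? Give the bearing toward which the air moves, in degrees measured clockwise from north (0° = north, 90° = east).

The pressure-gradient force points toward the northeast (bearing 045°).
Geostrophic balance: in the Southern Hemisphere the Coriolis force deflects motion to the left, so the geostrophic wind blows 90° to the left of the pressure-gradient force (low pressure on the right).
Rotating 045° by 90° counterclockwise gives 315° — the wind blows toward the northwest.

315°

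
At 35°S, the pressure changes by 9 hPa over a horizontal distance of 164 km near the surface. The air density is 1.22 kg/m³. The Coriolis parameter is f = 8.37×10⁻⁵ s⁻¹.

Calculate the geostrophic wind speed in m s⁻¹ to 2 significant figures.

Pressure gradient: |∂P/∂n| = 900 Pa / 164000 m = 5.49×10⁻³ Pa/m
Geostrophic balance (pressure-gradient force = Coriolis force):
V_g = (1/(fρ)) |∂P/∂n| = 5.49×10⁻³ / (8.37×10⁻⁵ × 1.22) = 53.7 m/s

54 m s⁻¹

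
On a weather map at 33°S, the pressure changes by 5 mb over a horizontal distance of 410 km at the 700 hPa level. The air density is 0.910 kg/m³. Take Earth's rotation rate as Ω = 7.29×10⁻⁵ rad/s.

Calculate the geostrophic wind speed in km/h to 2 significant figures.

61 km/h

Coriolis parameter at 33°S:
f = 2Ω sin φ = 2 × 7.29×10⁻⁵ × sin 33° = 7.94×10⁻⁵ s⁻¹
Pressure gradient: |∂P/∂n| = 500 Pa / 410000 m = 1.22×10⁻³ Pa/m
Geostrophic balance (pressure-gradient force = Coriolis force):
V_g = (1/(fρ)) |∂P/∂n| = 1.22×10⁻³ / (7.94×10⁻⁵ × 0.910) = 16.9 m/s
Converting: 16.9 m/s × 3.6 = 61 km/h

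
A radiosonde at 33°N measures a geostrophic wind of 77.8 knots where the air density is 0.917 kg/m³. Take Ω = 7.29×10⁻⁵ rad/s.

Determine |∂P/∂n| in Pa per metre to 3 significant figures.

2.91×10⁻³ Pa/m

Coriolis parameter at 33°N:
f = 2Ω sin φ = 2 × 7.29×10⁻⁵ × sin 33° = 7.94×10⁻⁵ s⁻¹
Wind speed in SI: 77.8 knots = 40.0 m/s
Geostrophic balance rearranged: |∂P/∂n| = f ρ V_g
|∂P/∂n| = 7.94×10⁻⁵ × 0.917 × 40.0 = 2.91×10⁻³ Pa/m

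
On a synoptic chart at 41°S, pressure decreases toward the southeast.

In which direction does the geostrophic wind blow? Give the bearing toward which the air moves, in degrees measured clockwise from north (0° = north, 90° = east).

The pressure-gradient force points toward the southeast (bearing 135°).
Geostrophic balance: in the Southern Hemisphere the Coriolis force deflects motion to the left, so the geostrophic wind blows 90° to the left of the pressure-gradient force (low pressure on the right).
Rotating 135° by 90° counterclockwise gives 045° — the wind blows toward the northeast.

045°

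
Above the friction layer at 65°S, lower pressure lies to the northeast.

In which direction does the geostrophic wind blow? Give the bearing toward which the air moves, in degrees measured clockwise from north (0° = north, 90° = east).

315°

The pressure-gradient force points toward the northeast (bearing 045°).
Geostrophic balance: in the Southern Hemisphere the Coriolis force deflects motion to the left, so the geostrophic wind blows 90° to the left of the pressure-gradient force (low pressure on the right).
Rotating 045° by 90° counterclockwise gives 315° — the wind blows toward the northwest.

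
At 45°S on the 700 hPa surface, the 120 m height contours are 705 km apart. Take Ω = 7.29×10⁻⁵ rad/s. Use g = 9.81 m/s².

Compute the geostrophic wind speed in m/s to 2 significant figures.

16 m/s

Coriolis parameter at 45°S:
f = 2Ω sin φ = 2 × 7.29×10⁻⁵ × sin 45° = 1.03×10⁻⁴ s⁻¹
Height gradient: |∂Z/∂n| = 120 m / 705000 m = 1.70×10⁻⁴
On a pressure surface, geostrophic balance gives V_g = (g/f)|∂Z/∂n|:
V_g = 9.81 × 1.70×10⁻⁴ / 1.03×10⁻⁴ = 16.2 m/s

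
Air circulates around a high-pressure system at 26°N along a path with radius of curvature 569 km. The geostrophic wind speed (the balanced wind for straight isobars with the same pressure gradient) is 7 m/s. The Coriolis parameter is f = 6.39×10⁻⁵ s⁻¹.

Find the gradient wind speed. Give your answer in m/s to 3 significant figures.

9.46 m/s

Around a high, pressure-gradient force acts outward with centrifugal, so Coriolis balances both:
fV = (1/ρ)|∂P/∂n| + V²/R  →  V² − fR·V + fR·V_g = 0
With fR = 6.39×10⁻⁵ × 569×10³ m = 36.4 m/s:
V = [fR − √((fR)² − 4 fR V_g)]/2 = [36.4 − √(36.4² − 4×36.4×7)]/2 = 9.46 m/s
Supergeostrophic (V > V_g = 7 m/s), as expected around a high.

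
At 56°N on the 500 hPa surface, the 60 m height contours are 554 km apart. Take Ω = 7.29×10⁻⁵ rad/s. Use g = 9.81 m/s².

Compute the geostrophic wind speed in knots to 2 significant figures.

Coriolis parameter at 56°N:
f = 2Ω sin φ = 2 × 7.29×10⁻⁵ × sin 56° = 1.21×10⁻⁴ s⁻¹
Height gradient: |∂Z/∂n| = 60 m / 554000 m = 1.08×10⁻⁴
On a pressure surface, geostrophic balance gives V_g = (g/f)|∂Z/∂n|:
V_g = 9.81 × 1.08×10⁻⁴ / 1.21×10⁻⁴ = 8.79 m/s
Converting: 8.79 m/s × 1.944 = 17 knots

17 knots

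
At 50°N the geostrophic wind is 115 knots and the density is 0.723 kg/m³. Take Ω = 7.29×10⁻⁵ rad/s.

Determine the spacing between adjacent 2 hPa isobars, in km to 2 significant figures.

Coriolis parameter at 50°N:
f = 2Ω sin φ = 2 × 7.29×10⁻⁵ × sin 50° = 1.12×10⁻⁴ s⁻¹
Wind speed in SI: 115 knots = 59.2 m/s
Geostrophic balance rearranged: |∂P/∂n| = f ρ V_g
|∂P/∂n| = 1.12×10⁻⁴ × 0.723 × 59.2 = 4.78×10⁻³ Pa/m
Isobar spacing: Δn = ΔP/|∂P/∂n| = 200 Pa / 4.78×10⁻³ Pa/m = 41864 m ≈ 42 km

42 km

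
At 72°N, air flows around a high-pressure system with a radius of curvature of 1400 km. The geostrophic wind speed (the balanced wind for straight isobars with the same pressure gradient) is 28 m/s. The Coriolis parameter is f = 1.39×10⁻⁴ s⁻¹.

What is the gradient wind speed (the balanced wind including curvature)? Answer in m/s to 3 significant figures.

33.9 m/s

Around a high, pressure-gradient force acts outward with centrifugal, so Coriolis balances both:
fV = (1/ρ)|∂P/∂n| + V²/R  →  V² − fR·V + fR·V_g = 0
With fR = 1.39×10⁻⁴ × 1400×10³ m = 195 m/s:
V = [fR − √((fR)² − 4 fR V_g)]/2 = [195 − √(195² − 4×195×28)]/2 = 33.9 m/s
Supergeostrophic (V > V_g = 28 m/s), as expected around a high.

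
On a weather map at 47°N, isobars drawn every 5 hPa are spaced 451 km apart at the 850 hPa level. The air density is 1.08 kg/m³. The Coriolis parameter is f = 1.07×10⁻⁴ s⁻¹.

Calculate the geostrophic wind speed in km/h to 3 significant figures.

Pressure gradient: |∂P/∂n| = 500 Pa / 451000 m = 1.11×10⁻³ Pa/m
Geostrophic balance (pressure-gradient force = Coriolis force):
V_g = (1/(fρ)) |∂P/∂n| = 1.11×10⁻³ / (1.07×10⁻⁴ × 1.08) = 9.59 m/s
Converting: 9.59 m/s × 3.6 = 34.5 km/h

34.5 km/h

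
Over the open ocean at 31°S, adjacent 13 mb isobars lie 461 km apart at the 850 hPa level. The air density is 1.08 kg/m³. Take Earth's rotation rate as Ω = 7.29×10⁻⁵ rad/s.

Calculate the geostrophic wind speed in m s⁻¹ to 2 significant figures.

Coriolis parameter at 31°S:
f = 2Ω sin φ = 2 × 7.29×10⁻⁵ × sin 31° = 7.51×10⁻⁵ s⁻¹
Pressure gradient: |∂P/∂n| = 1300 Pa / 461000 m = 2.82×10⁻³ Pa/m
Geostrophic balance (pressure-gradient force = Coriolis force):
V_g = (1/(fρ)) |∂P/∂n| = 2.82×10⁻³ / (7.51×10⁻⁵ × 1.08) = 34.8 m/s

35 m s⁻¹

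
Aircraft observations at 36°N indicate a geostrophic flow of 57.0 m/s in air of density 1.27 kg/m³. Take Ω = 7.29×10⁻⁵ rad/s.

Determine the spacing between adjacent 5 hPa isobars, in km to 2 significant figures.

Coriolis parameter at 36°N:
f = 2Ω sin φ = 2 × 7.29×10⁻⁵ × sin 36° = 8.57×10⁻⁵ s⁻¹
Geostrophic balance rearranged: |∂P/∂n| = f ρ V_g
|∂P/∂n| = 8.57×10⁻⁵ × 1.27 × 57.0 = 6.20×10⁻³ Pa/m
Isobar spacing: Δn = ΔP/|∂P/∂n| = 500 Pa / 6.20×10⁻³ Pa/m = 80596 m ≈ 81 km

81 km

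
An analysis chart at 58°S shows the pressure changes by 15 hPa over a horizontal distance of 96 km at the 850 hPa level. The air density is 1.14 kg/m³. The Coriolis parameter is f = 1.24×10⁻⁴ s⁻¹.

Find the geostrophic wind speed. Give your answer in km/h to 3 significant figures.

Pressure gradient: |∂P/∂n| = 1500 Pa / 96000 m = 1.56×10⁻² Pa/m
Geostrophic balance (pressure-gradient force = Coriolis force):
V_g = (1/(fρ)) |∂P/∂n| = 1.56×10⁻² / (1.24×10⁻⁴ × 1.14) = 111 m/s
Converting: 111 m/s × 3.6 = 398 km/h

398 km/h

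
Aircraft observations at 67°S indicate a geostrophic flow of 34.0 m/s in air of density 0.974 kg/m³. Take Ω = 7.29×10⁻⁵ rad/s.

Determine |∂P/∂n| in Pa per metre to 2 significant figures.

Coriolis parameter at 67°S:
f = 2Ω sin φ = 2 × 7.29×10⁻⁵ × sin 67° = 1.34×10⁻⁴ s⁻¹
Geostrophic balance rearranged: |∂P/∂n| = f ρ V_g
|∂P/∂n| = 1.34×10⁻⁴ × 0.974 × 34.0 = 4.44×10⁻³ Pa/m

4.4×10⁻³ Pa/m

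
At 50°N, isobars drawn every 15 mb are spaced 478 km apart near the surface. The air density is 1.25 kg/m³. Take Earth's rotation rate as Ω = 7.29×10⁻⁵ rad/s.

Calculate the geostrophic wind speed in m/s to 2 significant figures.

Coriolis parameter at 50°N:
f = 2Ω sin φ = 2 × 7.29×10⁻⁵ × sin 50° = 1.12×10⁻⁴ s⁻¹
Pressure gradient: |∂P/∂n| = 1500 Pa / 478000 m = 3.14×10⁻³ Pa/m
Geostrophic balance (pressure-gradient force = Coriolis force):
V_g = (1/(fρ)) |∂P/∂n| = 3.14×10⁻³ / (1.12×10⁻⁴ × 1.25) = 22.5 m/s

22 m/s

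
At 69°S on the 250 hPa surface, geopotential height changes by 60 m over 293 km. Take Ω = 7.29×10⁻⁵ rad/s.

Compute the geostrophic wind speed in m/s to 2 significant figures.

15 m/s

Coriolis parameter at 69°S:
f = 2Ω sin φ = 2 × 7.29×10⁻⁵ × sin 69° = 1.36×10⁻⁴ s⁻¹
Height gradient: |∂Z/∂n| = 60 m / 293000 m = 2.05×10⁻⁴
On a pressure surface, geostrophic balance gives V_g = (g/f)|∂Z/∂n|:
V_g = 9.81 × 2.05×10⁻⁴ / 1.36×10⁻⁴ = 14.8 m/s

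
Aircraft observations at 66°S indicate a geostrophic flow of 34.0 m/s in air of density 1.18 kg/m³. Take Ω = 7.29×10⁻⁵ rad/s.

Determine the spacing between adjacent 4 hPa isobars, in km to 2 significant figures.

Coriolis parameter at 66°S:
f = 2Ω sin φ = 2 × 7.29×10⁻⁵ × sin 66° = 1.33×10⁻⁴ s⁻¹
Geostrophic balance rearranged: |∂P/∂n| = f ρ V_g
|∂P/∂n| = 1.33×10⁻⁴ × 1.18 × 34.0 = 5.34×10⁻³ Pa/m
Isobar spacing: Δn = ΔP/|∂P/∂n| = 400 Pa / 5.34×10⁻³ Pa/m = 74853 m ≈ 75 km

75 km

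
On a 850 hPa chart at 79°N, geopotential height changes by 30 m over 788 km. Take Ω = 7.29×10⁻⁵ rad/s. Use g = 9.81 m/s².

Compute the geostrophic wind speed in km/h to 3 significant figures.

9.39 km/h

Coriolis parameter at 79°N:
f = 2Ω sin φ = 2 × 7.29×10⁻⁵ × sin 79° = 1.43×10⁻⁴ s⁻¹
Height gradient: |∂Z/∂n| = 30 m / 788000 m = 3.81×10⁻⁵
On a pressure surface, geostrophic balance gives V_g = (g/f)|∂Z/∂n|:
V_g = 9.81 × 3.81×10⁻⁵ / 1.43×10⁻⁴ = 2.61 m/s
Converting: 2.61 m/s × 3.6 = 9.39 km/h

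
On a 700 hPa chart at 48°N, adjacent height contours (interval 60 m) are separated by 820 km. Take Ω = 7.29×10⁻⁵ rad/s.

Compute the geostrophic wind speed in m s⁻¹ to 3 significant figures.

Coriolis parameter at 48°N:
f = 2Ω sin φ = 2 × 7.29×10⁻⁵ × sin 48° = 1.08×10⁻⁴ s⁻¹
Height gradient: |∂Z/∂n| = 60 m / 820000 m = 7.32×10⁻⁵
On a pressure surface, geostrophic balance gives V_g = (g/f)|∂Z/∂n|:
V_g = 9.81 × 7.32×10⁻⁵ / 1.08×10⁻⁴ = 6.62 m/s

6.62 m s⁻¹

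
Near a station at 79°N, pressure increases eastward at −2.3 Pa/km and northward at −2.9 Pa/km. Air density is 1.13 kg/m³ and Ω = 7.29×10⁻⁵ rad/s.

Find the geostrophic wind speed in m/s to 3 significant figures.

22.9 m/s

Coriolis parameter at 79°N:
f = 2Ω sin φ = 2 × 7.29×10⁻⁵ × sin 79° = 1.43×10⁻⁴ s⁻¹
Component geostrophic relations (x east, y north):
u_g = −(1/(fρ)) ∂P/∂y,  v_g = (1/(fρ)) ∂P/∂x
u_g = −(−2.9×10⁻³)/(1.43×10⁻⁴ × 1.13) = 17.9 m/s;  v_g = (−2.3×10⁻³)/(1.43×10⁻⁴ × 1.13) = −14.2 m/s
|V_g| = √(u_g² + v_g²) = 22.9 m/s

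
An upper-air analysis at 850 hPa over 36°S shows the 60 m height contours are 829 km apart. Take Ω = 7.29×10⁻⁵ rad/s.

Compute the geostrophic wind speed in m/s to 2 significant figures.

Coriolis parameter at 36°S:
f = 2Ω sin φ = 2 × 7.29×10⁻⁵ × sin 36° = 8.57×10⁻⁵ s⁻¹
Height gradient: |∂Z/∂n| = 60 m / 829000 m = 7.24×10⁻⁵
On a pressure surface, geostrophic balance gives V_g = (g/f)|∂Z/∂n|:
V_g = 9.81 × 7.24×10⁻⁵ / 8.57×10⁻⁵ = 8.28 m/s

8.3 m/s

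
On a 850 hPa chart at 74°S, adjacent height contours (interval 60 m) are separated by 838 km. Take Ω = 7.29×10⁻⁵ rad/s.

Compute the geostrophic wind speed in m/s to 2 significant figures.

Coriolis parameter at 74°S:
f = 2Ω sin φ = 2 × 7.29×10⁻⁵ × sin 74° = 1.40×10⁻⁴ s⁻¹
Height gradient: |∂Z/∂n| = 60 m / 838000 m = 7.16×10⁻⁵
On a pressure surface, geostrophic balance gives V_g = (g/f)|∂Z/∂n|:
V_g = 9.81 × 7.16×10⁻⁵ / 1.40×10⁻⁴ = 5.01 m/s

5.0 m/s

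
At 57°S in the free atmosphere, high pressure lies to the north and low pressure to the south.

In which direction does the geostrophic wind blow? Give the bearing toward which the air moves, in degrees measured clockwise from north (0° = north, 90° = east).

The pressure-gradient force points toward the south (bearing 180°).
Geostrophic balance: in the Southern Hemisphere the Coriolis force deflects motion to the left, so the geostrophic wind blows 90° to the left of the pressure-gradient force (low pressure on the right).
Rotating 180° by 90° counterclockwise gives 090° — the wind blows toward the east.

090°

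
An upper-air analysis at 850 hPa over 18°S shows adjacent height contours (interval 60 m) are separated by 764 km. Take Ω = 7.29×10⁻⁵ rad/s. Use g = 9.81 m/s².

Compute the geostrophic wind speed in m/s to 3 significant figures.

Coriolis parameter at 18°S:
f = 2Ω sin φ = 2 × 7.29×10⁻⁵ × sin 18° = 4.51×10⁻⁵ s⁻¹
Height gradient: |∂Z/∂n| = 60 m / 764000 m = 7.85×10⁻⁵
On a pressure surface, geostrophic balance gives V_g = (g/f)|∂Z/∂n|:
V_g = 9.81 × 7.85×10⁻⁵ / 4.51×10⁻⁵ = 17.1 m/s

17.1 m/s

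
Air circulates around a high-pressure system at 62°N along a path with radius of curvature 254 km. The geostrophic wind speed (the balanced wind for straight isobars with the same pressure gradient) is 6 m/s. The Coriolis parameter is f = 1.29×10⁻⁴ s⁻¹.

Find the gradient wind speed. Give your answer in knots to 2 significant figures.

Around a high, pressure-gradient force acts outward with centrifugal, so Coriolis balances both:
fV = (1/ρ)|∂P/∂n| + V²/R  →  V² − fR·V + fR·V_g = 0
With fR = 1.29×10⁻⁴ × 254×10³ m = 32.8 m/s:
V = [fR − √((fR)² − 4 fR V_g)]/2 = [32.8 − √(32.8² − 4×32.8×6)]/2 = 7.91 m/s
Supergeostrophic (V > V_g = 6 m/s), as expected around a high.
Converting: 7.91 m/s × 1.944 = 15 knots

15 knots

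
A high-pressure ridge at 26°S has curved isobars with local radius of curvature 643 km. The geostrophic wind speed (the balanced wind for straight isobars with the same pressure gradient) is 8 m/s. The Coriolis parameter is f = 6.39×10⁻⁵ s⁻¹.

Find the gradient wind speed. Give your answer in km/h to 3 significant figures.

Around a high, pressure-gradient force acts outward with centrifugal, so Coriolis balances both:
fV = (1/ρ)|∂P/∂n| + V²/R  →  V² − fR·V + fR·V_g = 0
With fR = 6.39×10⁻⁵ × 643×10³ m = 41.1 m/s:
V = [fR − √((fR)² − 4 fR V_g)]/2 = [41.1 − √(41.1² − 4×41.1×8)]/2 = 10.9 m/s
Supergeostrophic (V > V_g = 8 m/s), as expected around a high.
Converting: 10.9 m/s × 3.6 = 39.2 km/h

39.2 km/h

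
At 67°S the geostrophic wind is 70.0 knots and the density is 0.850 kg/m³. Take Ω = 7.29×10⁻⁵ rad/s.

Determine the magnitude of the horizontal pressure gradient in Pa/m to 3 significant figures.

Coriolis parameter at 67°S:
f = 2Ω sin φ = 2 × 7.29×10⁻⁵ × sin 67° = 1.34×10⁻⁴ s⁻¹
Wind speed in SI: 70.0 knots = 36.0 m/s
Geostrophic balance rearranged: |∂P/∂n| = f ρ V_g
|∂P/∂n| = 1.34×10⁻⁴ × 0.850 × 36.0 = 4.11×10⁻³ Pa/m

4.11×10⁻³ Pa/m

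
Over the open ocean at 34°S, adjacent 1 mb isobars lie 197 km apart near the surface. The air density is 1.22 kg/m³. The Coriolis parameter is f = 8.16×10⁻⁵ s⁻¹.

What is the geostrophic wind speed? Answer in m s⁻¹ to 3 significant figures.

5.10 m s⁻¹

Pressure gradient: |∂P/∂n| = 100 Pa / 197000 m = 5.08×10⁻⁴ Pa/m
Geostrophic balance (pressure-gradient force = Coriolis force):
V_g = (1/(fρ)) |∂P/∂n| = 5.08×10⁻⁴ / (8.16×10⁻⁵ × 1.22) = 5.10 m/s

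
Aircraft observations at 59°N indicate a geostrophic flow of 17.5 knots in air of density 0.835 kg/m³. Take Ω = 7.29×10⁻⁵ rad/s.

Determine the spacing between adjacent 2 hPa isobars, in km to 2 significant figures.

Coriolis parameter at 59°N:
f = 2Ω sin φ = 2 × 7.29×10⁻⁵ × sin 59° = 1.25×10⁻⁴ s⁻¹
Wind speed in SI: 17.5 knots = 9.00 m/s
Geostrophic balance rearranged: |∂P/∂n| = f ρ V_g
|∂P/∂n| = 1.25×10⁻⁴ × 0.835 × 9.00 = 9.39×10⁻⁴ Pa/m
Isobar spacing: Δn = ΔP/|∂P/∂n| = 200 Pa / 9.39×10⁻⁴ Pa/m = 212885 m ≈ 210 km

210 km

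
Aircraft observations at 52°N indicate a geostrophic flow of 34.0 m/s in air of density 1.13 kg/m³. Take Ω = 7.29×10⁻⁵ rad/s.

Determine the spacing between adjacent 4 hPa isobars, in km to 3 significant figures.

90.6 km

Coriolis parameter at 52°N:
f = 2Ω sin φ = 2 × 7.29×10⁻⁵ × sin 52° = 1.15×10⁻⁴ s⁻¹
Geostrophic balance rearranged: |∂P/∂n| = f ρ V_g
|∂P/∂n| = 1.15×10⁻⁴ × 1.13 × 34.0 = 4.41×10⁻³ Pa/m
Isobar spacing: Δn = ΔP/|∂P/∂n| = 400 Pa / 4.41×10⁻³ Pa/m = 90618 m ≈ 90.6 km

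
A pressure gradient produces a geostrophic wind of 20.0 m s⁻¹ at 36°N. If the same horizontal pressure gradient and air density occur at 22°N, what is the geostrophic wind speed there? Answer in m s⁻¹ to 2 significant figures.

31 m s⁻¹

With the same pressure gradient and density, V_g ∝ 1/f ∝ 1/sin φ.
V₂ = V₁ · sin φ₁ / sin φ₂ = 20.0 × sin 36° / sin 22°
V₂ = 20.0 × 0.5878/0.3746 = 31 m s⁻¹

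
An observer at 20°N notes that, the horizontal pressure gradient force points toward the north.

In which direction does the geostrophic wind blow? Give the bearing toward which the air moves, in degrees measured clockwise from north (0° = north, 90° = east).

090°

The pressure-gradient force points toward the north (bearing 000°).
Geostrophic balance: in the Northern Hemisphere the Coriolis force deflects motion to the right, so the geostrophic wind blows 90° to the right of the pressure-gradient force (low pressure on the left).
Rotating 000° by 90° clockwise gives 090° — the wind blows toward the east.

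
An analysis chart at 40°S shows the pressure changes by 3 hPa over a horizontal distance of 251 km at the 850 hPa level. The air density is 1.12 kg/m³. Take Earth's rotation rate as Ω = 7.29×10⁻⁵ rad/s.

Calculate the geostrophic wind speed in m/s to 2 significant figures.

Coriolis parameter at 40°S:
f = 2Ω sin φ = 2 × 7.29×10⁻⁵ × sin 40° = 9.37×10⁻⁵ s⁻¹
Pressure gradient: |∂P/∂n| = 300 Pa / 251000 m = 1.20×10⁻³ Pa/m
Geostrophic balance (pressure-gradient force = Coriolis force):
V_g = (1/(fρ)) |∂P/∂n| = 1.20×10⁻³ / (9.37×10⁻⁵ × 1.12) = 11.4 m/s

11 m/s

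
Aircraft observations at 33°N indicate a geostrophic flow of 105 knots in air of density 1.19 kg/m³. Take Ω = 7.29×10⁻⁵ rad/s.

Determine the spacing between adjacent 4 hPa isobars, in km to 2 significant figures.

Coriolis parameter at 33°N:
f = 2Ω sin φ = 2 × 7.29×10⁻⁵ × sin 33° = 7.94×10⁻⁵ s⁻¹
Wind speed in SI: 105 knots = 54.0 m/s
Geostrophic balance rearranged: |∂P/∂n| = f ρ V_g
|∂P/∂n| = 7.94×10⁻⁵ × 1.19 × 54.0 = 5.10×10⁻³ Pa/m
Isobar spacing: Δn = ΔP/|∂P/∂n| = 400 Pa / 5.10×10⁻³ Pa/m = 78364 m ≈ 78 km

78 km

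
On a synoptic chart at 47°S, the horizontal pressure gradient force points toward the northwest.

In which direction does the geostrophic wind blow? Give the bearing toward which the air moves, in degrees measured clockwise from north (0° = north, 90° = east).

The pressure-gradient force points toward the northwest (bearing 315°).
Geostrophic balance: in the Southern Hemisphere the Coriolis force deflects motion to the left, so the geostrophic wind blows 90° to the left of the pressure-gradient force (low pressure on the right).
Rotating 315° by 90° counterclockwise gives 225° — the wind blows toward the southwest.

225°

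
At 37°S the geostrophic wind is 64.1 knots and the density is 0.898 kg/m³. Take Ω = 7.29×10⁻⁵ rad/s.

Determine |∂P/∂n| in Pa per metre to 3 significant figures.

Coriolis parameter at 37°S:
f = 2Ω sin φ = 2 × 7.29×10⁻⁵ × sin 37° = 8.77×10⁻⁵ s⁻¹
Wind speed in SI: 64.1 knots = 33.0 m/s
Geostrophic balance rearranged: |∂P/∂n| = f ρ V_g
|∂P/∂n| = 8.77×10⁻⁵ × 0.898 × 33.0 = 2.60×10⁻³ Pa/m

2.60×10⁻³ Pa/m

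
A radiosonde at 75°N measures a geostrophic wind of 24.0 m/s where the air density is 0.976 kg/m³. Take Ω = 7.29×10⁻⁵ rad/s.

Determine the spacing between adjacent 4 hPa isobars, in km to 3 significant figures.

Coriolis parameter at 75°N:
f = 2Ω sin φ = 2 × 7.29×10⁻⁵ × sin 75° = 1.41×10⁻⁴ s⁻¹
Geostrophic balance rearranged: |∂P/∂n| = f ρ V_g
|∂P/∂n| = 1.41×10⁻⁴ × 0.976 × 24.0 = 3.30×10⁻³ Pa/m
Isobar spacing: Δn = ΔP/|∂P/∂n| = 400 Pa / 3.30×10⁻³ Pa/m = 121254 m ≈ 121 km

121 km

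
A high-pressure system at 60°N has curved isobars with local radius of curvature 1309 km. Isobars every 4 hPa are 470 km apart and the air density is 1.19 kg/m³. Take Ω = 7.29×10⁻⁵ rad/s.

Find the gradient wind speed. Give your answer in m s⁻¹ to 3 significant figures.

Coriolis parameter at 60°N:
f = 2Ω sin φ = 2 × 7.29×10⁻⁵ × sin 60° = 1.26×10⁻⁴ s⁻¹
Pressure gradient: |∂P/∂n| = 400 Pa / 470000 m = 8.51×10⁻⁴ Pa/m
Geostrophic speed: V_g = |∂P/∂n|/(fρ) = 8.51×10⁻⁴/(1.26×10⁻⁴ × 1.19) = 5.66 m/s
Around a high, pressure-gradient force acts outward with centrifugal, so Coriolis balances both:
fV = (1/ρ)|∂P/∂n| + V²/R  →  V² − fR·V + fR·V_g = 0
With fR = 1.26×10⁻⁴ × 1309×10³ m = 165 m/s:
V = [fR − √((fR)² − 4 fR V_g)]/2 = [165 − √(165² − 4×165×5.66)]/2 = 5.87 m/s
Supergeostrophic (V > V_g = 5.66 m/s), as expected around a high.

5.87 m s⁻¹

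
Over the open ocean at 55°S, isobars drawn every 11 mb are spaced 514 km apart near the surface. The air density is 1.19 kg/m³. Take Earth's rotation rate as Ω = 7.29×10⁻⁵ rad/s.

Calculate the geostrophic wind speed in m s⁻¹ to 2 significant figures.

Coriolis parameter at 55°S:
f = 2Ω sin φ = 2 × 7.29×10⁻⁵ × sin 55° = 1.19×10⁻⁴ s⁻¹
Pressure gradient: |∂P/∂n| = 1100 Pa / 514000 m = 2.14×10⁻³ Pa/m
Geostrophic balance (pressure-gradient force = Coriolis force):
V_g = (1/(fρ)) |∂P/∂n| = 2.14×10⁻³ / (1.19×10⁻⁴ × 1.19) = 15.1 m/s

15 m s⁻¹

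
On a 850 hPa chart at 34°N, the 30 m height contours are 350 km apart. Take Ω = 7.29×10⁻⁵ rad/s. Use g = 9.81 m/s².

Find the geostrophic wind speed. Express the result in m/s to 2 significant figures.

Coriolis parameter at 34°N:
f = 2Ω sin φ = 2 × 7.29×10⁻⁵ × sin 34° = 8.15×10⁻⁵ s⁻¹
Height gradient: |∂Z/∂n| = 30 m / 350000 m = 8.57×10⁻⁵
On a pressure surface, geostrophic balance gives V_g = (g/f)|∂Z/∂n|:
V_g = 9.81 × 8.57×10⁻⁵ / 8.15×10⁻⁵ = 10.3 m/s

10 m/s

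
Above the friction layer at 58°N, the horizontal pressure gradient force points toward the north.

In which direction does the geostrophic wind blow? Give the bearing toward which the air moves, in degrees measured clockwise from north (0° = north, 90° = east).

The pressure-gradient force points toward the north (bearing 000°).
Geostrophic balance: in the Northern Hemisphere the Coriolis force deflects motion to the right, so the geostrophic wind blows 90° to the right of the pressure-gradient force (low pressure on the left).
Rotating 000° by 90° clockwise gives 090° — the wind blows toward the east.

090°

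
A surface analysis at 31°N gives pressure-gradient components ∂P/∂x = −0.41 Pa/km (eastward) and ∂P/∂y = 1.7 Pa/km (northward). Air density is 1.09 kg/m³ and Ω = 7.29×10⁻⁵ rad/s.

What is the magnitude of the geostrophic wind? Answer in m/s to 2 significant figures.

21 m/s

Coriolis parameter at 31°N:
f = 2Ω sin φ = 2 × 7.29×10⁻⁵ × sin 31° = 7.51×10⁻⁵ s⁻¹
Component geostrophic relations (x east, y north):
u_g = −(1/(fρ)) ∂P/∂y,  v_g = (1/(fρ)) ∂P/∂x
u_g = −(1.7×10⁻³)/(7.51×10⁻⁵ × 1.09) = −20.8 m/s;  v_g = (−0.41×10⁻³)/(7.51×10⁻⁵ × 1.09) = −5.01 m/s
|V_g| = √(u_g² + v_g²) = 21.4 m/s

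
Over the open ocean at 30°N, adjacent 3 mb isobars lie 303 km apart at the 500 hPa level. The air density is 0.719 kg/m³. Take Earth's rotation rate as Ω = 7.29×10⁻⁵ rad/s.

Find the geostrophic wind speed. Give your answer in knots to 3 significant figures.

Coriolis parameter at 30°N:
f = 2Ω sin φ = 2 × 7.29×10⁻⁵ × sin 30° = 7.29×10⁻⁵ s⁻¹
Pressure gradient: |∂P/∂n| = 300 Pa / 303000 m = 9.90×10⁻⁴ Pa/m
Geostrophic balance (pressure-gradient force = Coriolis force):
V_g = (1/(fρ)) |∂P/∂n| = 9.90×10⁻⁴ / (7.29×10⁻⁵ × 0.719) = 18.9 m/s
Converting: 18.9 m/s × 1.944 = 36.7 knots

36.7 knots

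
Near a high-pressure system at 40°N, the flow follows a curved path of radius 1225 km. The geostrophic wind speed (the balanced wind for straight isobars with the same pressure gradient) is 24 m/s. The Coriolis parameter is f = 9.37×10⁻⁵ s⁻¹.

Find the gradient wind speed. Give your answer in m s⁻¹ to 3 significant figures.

Around a high, pressure-gradient force acts outward with centrifugal, so Coriolis balances both:
fV = (1/ρ)|∂P/∂n| + V²/R  →  V² − fR·V + fR·V_g = 0
With fR = 9.37×10⁻⁵ × 1225×10³ m = 115 m/s:
V = [fR − √((fR)² − 4 fR V_g)]/2 = [115 − √(115² − 4×115×24)]/2 = 34.2 m/s
Supergeostrophic (V > V_g = 24 m/s), as expected around a high.

34.2 m s⁻¹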